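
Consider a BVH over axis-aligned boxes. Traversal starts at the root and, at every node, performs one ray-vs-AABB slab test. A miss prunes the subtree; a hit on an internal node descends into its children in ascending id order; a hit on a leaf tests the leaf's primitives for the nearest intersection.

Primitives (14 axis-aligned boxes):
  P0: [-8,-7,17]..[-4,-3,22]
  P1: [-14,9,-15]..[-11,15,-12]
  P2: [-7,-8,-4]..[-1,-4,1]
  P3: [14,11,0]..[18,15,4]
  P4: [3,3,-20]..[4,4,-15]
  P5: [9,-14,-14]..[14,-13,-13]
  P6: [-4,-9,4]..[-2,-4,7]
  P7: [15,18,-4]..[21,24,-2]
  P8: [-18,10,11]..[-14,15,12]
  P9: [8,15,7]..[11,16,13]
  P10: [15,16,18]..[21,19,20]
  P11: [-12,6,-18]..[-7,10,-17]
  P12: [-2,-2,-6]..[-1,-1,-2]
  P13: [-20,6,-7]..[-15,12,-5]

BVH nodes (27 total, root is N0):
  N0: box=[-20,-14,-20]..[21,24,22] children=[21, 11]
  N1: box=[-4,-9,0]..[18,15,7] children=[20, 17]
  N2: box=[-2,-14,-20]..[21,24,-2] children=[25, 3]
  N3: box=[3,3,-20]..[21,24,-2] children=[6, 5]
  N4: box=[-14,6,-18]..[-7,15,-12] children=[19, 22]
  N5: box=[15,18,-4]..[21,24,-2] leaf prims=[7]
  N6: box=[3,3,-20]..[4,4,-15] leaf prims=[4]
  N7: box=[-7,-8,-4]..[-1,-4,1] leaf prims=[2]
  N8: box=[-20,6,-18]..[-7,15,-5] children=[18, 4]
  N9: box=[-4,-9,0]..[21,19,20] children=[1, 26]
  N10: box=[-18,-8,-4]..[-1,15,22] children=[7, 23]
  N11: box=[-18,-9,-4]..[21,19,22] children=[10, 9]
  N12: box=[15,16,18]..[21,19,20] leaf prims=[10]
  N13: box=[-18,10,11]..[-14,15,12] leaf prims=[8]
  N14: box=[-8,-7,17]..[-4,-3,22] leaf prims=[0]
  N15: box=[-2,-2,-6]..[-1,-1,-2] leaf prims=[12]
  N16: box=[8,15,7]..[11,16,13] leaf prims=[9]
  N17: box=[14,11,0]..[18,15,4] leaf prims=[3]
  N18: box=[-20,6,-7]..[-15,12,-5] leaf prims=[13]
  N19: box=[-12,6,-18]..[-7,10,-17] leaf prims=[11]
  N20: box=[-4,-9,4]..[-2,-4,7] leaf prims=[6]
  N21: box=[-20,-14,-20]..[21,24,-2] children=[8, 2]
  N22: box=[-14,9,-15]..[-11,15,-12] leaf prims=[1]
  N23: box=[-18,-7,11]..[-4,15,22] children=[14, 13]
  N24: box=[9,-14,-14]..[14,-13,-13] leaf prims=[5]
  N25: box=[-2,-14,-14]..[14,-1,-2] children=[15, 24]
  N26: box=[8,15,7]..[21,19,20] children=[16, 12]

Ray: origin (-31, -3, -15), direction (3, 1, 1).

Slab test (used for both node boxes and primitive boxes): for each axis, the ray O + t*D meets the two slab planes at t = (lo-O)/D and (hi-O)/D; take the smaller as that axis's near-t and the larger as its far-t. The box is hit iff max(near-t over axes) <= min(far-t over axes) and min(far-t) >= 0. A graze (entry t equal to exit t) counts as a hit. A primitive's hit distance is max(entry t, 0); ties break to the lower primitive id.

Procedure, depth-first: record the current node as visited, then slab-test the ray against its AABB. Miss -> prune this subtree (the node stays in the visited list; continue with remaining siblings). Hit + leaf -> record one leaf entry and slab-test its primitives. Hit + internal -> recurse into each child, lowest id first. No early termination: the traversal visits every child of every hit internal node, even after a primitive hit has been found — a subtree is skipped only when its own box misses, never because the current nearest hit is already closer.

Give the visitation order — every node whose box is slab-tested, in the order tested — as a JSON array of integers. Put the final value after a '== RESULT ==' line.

Traverse from the root:
N0 x:[11/3,52/3] y:[-11,27] z:[-5,37] -> hit [11/3,52/3], descend [11, 21]
  N11 x:[13/3,52/3] y:[-6,22] z:[11,37] -> hit [11,52/3], descend [9, 10]
    N9 x:[9,52/3] y:[-6,22] z:[15,35] -> hit [15,52/3], descend [1, 26]
      N1 x:[9,49/3] y:[-6,18] z:[15,22] -> hit [15,49/3], descend [17, 20]
        N17 x:[15,49/3] y:[14,18] z:[15,19] -> hit [15,49/3] leaf, test {P3@t=15}
        N20 x:[9,29/3] y:[-6,-1] z:[19,22] -> miss, prune
      N26 x:[13,52/3] y:[18,22] z:[22,35] -> miss, prune
    N10 x:[13/3,10] y:[-5,18] z:[11,37] -> miss, prune
  N21 x:[11/3,52/3] y:[-11,27] z:[-5,13] -> hit [11/3,13], descend [2, 8]
    N2 x:[29/3,52/3] y:[-11,27] z:[-5,13] -> hit [29/3,13], descend [3, 25]
      N3 x:[34/3,52/3] y:[6,27] z:[-5,13] -> hit [34/3,13], descend [5, 6]
        N5 x:[46/3,52/3] y:[21,27] z:[11,13] -> miss, prune
        N6 x:[34/3,35/3] y:[6,7] z:[-5,0] -> miss, prune
      N25 x:[29/3,15] y:[-11,2] z:[1,13] -> miss, prune
    N8 x:[11/3,8] y:[9,18] z:[-3,10] -> miss, prune

order=[0, 11, 9, 1, 17, 20, 26, 10, 21, 2, 3, 5, 6, 25, 8]  |boxes|=15  |leaves|=1  hit=P3

== RESULT ==
[0, 11, 9, 1, 17, 20, 26, 10, 21, 2, 3, 5, 6, 25, 8]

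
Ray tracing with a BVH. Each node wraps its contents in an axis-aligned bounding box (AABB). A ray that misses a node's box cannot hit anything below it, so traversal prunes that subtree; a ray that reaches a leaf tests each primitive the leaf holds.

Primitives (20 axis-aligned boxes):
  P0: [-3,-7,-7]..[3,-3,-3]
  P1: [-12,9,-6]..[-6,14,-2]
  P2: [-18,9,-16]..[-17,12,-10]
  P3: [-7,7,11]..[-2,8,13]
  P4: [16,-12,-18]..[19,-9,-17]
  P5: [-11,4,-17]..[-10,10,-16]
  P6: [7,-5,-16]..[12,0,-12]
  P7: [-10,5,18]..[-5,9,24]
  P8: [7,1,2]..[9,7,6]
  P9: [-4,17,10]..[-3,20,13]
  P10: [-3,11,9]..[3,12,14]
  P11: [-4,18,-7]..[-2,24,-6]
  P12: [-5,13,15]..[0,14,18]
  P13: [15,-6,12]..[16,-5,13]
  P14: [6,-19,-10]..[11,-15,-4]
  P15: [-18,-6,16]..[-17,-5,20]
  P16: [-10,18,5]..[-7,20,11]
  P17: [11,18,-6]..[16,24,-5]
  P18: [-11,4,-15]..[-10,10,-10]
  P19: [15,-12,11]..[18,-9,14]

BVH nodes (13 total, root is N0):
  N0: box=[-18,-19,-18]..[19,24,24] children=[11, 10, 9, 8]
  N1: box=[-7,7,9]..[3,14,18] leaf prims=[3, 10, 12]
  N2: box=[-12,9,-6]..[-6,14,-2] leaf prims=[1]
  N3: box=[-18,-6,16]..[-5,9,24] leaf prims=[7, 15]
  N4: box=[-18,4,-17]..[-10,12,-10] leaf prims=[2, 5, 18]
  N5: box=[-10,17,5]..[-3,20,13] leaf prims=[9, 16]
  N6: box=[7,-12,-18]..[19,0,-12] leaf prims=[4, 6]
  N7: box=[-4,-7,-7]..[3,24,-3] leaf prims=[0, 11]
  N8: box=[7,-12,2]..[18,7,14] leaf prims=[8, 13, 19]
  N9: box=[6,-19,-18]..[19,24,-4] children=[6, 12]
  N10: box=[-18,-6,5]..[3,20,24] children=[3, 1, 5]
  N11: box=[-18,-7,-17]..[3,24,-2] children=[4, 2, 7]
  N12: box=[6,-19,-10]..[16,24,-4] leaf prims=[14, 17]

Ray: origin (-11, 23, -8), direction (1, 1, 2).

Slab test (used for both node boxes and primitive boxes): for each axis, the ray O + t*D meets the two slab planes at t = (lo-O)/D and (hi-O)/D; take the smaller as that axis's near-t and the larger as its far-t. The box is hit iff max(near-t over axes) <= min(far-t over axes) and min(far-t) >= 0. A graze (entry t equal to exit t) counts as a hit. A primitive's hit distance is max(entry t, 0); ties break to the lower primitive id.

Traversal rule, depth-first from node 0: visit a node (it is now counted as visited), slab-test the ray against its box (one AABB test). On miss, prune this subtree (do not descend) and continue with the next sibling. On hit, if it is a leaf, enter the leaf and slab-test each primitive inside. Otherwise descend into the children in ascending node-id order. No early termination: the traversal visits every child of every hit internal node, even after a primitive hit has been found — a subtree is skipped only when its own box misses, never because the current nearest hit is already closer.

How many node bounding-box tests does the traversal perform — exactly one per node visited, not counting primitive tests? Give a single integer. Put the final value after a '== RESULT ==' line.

Trace the traversal:
N0 x:[-7,30] y:[-42,1] z:[-5,16] -> hit [-5,1], descend [8, 9, 10, 11]
  N8 x:[18,29] y:[-35,-16] z:[5,11] -> miss, prune
  N9 x:[17,30] y:[-42,1] z:[-5,2] -> miss, prune
  N10 x:[-7,14] y:[-29,-3] z:[13/2,16] -> miss, prune
  N11 x:[-7,14] y:[-30,1] z:[-9/2,3] -> hit [-9/2,1], descend [2, 4, 7]
    N2 x:[-1,5] y:[-14,-9] z:[1,3] -> miss, prune
    N4 x:[-7,1] y:[-19,-11] z:[-9/2,-1] -> miss, prune
    N7 x:[7,14] y:[-30,1] z:[1/2,5/2] -> miss, prune

Visited [0, 8, 9, 10, 11, 2, 4, 7]. Tests: 8 box, 0 leaf. Nearest: miss.

== RESULT ==
8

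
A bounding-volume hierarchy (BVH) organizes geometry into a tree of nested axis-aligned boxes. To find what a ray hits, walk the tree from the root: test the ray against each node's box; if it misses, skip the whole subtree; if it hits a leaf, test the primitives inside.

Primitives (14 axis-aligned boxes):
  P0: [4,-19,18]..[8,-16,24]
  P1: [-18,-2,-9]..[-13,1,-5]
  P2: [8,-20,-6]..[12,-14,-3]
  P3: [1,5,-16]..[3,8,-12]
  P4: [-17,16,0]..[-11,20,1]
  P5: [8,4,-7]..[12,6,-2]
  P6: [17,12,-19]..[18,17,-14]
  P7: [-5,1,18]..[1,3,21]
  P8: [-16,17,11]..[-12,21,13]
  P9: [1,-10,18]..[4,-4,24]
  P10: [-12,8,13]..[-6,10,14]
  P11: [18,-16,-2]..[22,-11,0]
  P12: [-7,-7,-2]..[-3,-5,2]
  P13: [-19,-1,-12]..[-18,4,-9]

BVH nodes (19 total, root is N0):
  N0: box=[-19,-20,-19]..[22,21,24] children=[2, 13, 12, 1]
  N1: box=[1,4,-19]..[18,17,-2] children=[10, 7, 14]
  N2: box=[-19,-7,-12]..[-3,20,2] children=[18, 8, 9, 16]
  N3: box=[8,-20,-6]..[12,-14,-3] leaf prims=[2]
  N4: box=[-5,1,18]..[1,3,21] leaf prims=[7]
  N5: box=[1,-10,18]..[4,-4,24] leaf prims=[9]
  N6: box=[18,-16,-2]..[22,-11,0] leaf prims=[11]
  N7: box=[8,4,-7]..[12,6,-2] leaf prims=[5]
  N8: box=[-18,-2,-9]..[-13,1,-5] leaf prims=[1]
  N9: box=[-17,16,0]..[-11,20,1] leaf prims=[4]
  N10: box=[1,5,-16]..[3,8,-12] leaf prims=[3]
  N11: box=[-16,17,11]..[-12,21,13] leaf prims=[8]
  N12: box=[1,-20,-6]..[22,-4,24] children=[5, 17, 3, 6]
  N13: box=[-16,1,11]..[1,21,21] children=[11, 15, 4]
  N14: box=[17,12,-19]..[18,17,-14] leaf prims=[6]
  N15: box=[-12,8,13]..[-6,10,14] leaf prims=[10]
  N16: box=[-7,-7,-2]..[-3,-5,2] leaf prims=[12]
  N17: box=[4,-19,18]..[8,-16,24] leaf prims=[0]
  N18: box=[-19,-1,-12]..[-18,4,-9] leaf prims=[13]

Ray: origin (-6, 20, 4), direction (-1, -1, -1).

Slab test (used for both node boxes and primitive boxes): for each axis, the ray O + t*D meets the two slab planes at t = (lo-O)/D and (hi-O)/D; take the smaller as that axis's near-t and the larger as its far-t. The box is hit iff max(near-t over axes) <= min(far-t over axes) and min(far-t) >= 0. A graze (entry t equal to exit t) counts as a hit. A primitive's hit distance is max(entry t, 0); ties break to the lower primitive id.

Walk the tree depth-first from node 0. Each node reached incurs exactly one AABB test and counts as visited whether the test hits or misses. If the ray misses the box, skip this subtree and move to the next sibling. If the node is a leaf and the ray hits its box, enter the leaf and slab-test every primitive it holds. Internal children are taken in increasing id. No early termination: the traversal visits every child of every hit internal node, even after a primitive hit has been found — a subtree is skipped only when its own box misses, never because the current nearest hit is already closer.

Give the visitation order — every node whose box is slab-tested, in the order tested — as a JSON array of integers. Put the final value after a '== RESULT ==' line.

Trace the traversal:
N0 x:[-28,13] y:[-1,40] z:[-20,23] -> hit [-1,13], descend [1, 2, 12, 13]
  N1 x:[-24,-7] y:[3,16] z:[6,23] -> miss, prune
  N2 x:[-3,13] y:[0,27] z:[2,16] -> hit [2,13], descend [8, 9, 16, 18]
    N8 x:[7,12] y:[19,22] z:[9,13] -> miss, prune
    N9 x:[5,11] y:[0,4] z:[3,4] -> miss, prune
    N16 x:[-3,1] y:[25,27] z:[2,6] -> miss, prune
    N18 x:[12,13] y:[16,21] z:[13,16] -> miss, prune
  N12 x:[-28,-7] y:[24,40] z:[-20,10] -> miss, prune
  N13 x:[-7,10] y:[-1,19] z:[-17,-7] -> miss, prune

9 AABB tests over nodes [0, 1, 2, 8, 9, 16, 18, 12, 13]; 0 leaves entered; closest miss.

== RESULT ==
[0, 1, 2, 8, 9, 16, 18, 12, 13]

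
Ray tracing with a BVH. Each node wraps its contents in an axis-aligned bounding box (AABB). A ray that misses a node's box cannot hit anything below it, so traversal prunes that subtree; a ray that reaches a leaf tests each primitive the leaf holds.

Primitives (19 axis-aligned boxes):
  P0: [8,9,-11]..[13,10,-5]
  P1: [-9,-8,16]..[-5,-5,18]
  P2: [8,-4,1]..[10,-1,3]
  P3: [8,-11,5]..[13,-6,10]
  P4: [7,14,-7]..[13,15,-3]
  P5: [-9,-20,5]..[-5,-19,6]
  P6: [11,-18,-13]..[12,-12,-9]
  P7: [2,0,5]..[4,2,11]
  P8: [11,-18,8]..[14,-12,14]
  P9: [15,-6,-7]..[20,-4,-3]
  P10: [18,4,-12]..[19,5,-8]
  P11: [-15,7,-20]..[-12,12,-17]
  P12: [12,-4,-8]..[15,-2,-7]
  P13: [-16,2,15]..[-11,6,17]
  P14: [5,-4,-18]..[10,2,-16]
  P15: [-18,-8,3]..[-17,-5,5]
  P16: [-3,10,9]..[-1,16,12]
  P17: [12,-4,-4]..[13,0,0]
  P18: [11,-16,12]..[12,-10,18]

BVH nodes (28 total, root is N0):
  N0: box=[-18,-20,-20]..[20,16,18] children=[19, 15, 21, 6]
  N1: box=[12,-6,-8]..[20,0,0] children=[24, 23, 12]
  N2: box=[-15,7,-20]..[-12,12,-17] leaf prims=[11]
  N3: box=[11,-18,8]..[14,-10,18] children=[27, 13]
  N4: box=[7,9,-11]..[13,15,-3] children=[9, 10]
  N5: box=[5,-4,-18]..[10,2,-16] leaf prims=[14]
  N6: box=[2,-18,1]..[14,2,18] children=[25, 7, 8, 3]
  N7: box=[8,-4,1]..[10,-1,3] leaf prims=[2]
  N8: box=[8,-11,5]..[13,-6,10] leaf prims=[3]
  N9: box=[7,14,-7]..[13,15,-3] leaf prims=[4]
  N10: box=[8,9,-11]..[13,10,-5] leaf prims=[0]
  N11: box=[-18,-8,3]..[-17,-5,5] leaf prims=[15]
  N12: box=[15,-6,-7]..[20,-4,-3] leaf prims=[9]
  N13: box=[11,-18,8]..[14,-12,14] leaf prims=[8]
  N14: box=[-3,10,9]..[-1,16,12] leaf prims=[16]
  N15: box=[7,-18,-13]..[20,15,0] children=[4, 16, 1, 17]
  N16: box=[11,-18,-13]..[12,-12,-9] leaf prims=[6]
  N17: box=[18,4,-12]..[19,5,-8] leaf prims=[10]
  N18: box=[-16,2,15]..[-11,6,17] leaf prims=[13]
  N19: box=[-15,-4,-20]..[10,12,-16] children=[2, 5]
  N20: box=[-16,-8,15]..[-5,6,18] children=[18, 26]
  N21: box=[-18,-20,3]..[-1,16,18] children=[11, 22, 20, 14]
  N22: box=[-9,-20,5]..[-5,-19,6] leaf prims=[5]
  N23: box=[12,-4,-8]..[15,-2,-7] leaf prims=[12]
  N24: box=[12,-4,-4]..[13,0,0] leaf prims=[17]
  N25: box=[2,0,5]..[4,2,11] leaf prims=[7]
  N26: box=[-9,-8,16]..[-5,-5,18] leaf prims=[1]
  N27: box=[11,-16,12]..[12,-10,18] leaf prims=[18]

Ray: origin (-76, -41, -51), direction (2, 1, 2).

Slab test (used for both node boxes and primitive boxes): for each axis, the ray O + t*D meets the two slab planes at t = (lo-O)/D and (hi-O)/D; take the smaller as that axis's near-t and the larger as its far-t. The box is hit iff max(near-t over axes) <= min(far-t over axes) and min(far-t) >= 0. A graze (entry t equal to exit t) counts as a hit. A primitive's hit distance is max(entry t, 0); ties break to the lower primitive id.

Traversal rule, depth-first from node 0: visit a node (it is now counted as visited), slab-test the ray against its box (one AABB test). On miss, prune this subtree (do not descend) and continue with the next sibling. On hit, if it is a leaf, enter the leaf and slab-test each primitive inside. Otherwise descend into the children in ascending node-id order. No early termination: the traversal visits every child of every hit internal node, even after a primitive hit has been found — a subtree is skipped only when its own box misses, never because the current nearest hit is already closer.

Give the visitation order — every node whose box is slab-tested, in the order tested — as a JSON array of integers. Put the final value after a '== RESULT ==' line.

Trace the traversal:
N0 x:[29,48] y:[21,57] z:[31/2,69/2] -> hit [29,69/2], descend [6, 15, 19, 21]
  N6 x:[39,45] y:[23,43] z:[26,69/2] -> miss, prune
  N15 x:[83/2,48] y:[23,56] z:[19,51/2] -> miss, prune
  N19 x:[61/2,43] y:[37,53] z:[31/2,35/2] -> miss, prune
  N21 x:[29,75/2] y:[21,57] z:[27,69/2] -> hit [29,69/2], descend [11, 14, 20, 22]
    N11 x:[29,59/2] y:[33,36] z:[27,28] -> miss, prune
    N14 x:[73/2,75/2] y:[51,57] z:[30,63/2] -> miss, prune
    N20 x:[30,71/2] y:[33,47] z:[33,69/2] -> hit [33,69/2], descend [18, 26]
      N18 x:[30,65/2] y:[43,47] z:[33,34] -> miss, prune
      N26 x:[67/2,71/2] y:[33,36] z:[67/2,69/2] -> hit [67/2,69/2] leaf, test {P1@t=67/2}
    N22 x:[67/2,71/2] y:[21,22] z:[28,57/2] -> miss, prune

Summary -> nodes [0, 6, 15, 19, 21, 11, 14, 20, 18, 26, 22]; box-tests=11; leaf-entries=1; first=P1

== RESULT ==
[0, 6, 15, 19, 21, 11, 14, 20, 18, 26, 22]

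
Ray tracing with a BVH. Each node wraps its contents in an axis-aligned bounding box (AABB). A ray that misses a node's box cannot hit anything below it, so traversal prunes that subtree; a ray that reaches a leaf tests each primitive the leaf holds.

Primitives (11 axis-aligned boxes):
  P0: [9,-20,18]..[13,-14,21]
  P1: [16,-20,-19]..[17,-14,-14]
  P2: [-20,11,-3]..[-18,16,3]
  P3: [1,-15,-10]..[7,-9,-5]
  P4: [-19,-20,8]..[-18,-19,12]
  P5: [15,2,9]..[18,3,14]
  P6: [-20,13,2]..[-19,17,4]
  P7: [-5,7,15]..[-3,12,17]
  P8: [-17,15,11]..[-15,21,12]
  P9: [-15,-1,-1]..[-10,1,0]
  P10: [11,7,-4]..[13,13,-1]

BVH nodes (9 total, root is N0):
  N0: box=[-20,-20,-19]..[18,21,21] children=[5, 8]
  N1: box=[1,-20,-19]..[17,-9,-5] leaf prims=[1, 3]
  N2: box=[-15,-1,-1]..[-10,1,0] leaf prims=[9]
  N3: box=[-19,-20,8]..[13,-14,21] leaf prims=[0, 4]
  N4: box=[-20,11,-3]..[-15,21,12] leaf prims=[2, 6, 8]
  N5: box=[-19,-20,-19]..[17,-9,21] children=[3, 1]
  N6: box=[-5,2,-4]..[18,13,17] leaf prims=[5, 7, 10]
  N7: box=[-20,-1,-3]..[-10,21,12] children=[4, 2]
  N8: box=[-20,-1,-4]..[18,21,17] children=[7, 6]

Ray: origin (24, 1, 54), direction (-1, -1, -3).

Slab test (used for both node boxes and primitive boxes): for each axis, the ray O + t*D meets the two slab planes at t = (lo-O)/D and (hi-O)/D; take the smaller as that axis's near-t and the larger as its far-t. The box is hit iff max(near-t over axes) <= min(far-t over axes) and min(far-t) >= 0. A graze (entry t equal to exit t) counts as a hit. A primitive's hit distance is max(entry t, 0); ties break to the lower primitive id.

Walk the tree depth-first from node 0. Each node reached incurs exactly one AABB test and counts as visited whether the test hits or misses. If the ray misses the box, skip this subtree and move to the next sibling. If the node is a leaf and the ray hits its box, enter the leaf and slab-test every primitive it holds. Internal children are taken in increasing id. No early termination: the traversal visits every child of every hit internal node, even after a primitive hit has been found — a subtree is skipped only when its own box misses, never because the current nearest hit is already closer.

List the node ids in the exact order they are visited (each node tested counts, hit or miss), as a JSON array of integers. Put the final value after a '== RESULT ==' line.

Walk:
N0 x:[6,44] y:[-20,21] z:[11,73/3] -> hit [11,21], descend [5, 8]
  N5 x:[7,43] y:[10,21] z:[11,73/3] -> hit [11,21], descend [1, 3]
    N1 x:[7,23] y:[10,21] z:[59/3,73/3] -> hit [59/3,21] leaf, test {P1(miss), P3(miss)}
    N3 x:[11,43] y:[15,21] z:[11,46/3] -> hit [15,46/3] leaf, test {P0(miss), P4(miss)}
  N8 x:[6,44] y:[-20,2] z:[37/3,58/3] -> miss, prune

Visited [0, 5, 1, 3, 8]. Tests: 5 box, 2 leaf. Nearest: miss.

== RESULT ==
[0, 5, 1, 3, 8]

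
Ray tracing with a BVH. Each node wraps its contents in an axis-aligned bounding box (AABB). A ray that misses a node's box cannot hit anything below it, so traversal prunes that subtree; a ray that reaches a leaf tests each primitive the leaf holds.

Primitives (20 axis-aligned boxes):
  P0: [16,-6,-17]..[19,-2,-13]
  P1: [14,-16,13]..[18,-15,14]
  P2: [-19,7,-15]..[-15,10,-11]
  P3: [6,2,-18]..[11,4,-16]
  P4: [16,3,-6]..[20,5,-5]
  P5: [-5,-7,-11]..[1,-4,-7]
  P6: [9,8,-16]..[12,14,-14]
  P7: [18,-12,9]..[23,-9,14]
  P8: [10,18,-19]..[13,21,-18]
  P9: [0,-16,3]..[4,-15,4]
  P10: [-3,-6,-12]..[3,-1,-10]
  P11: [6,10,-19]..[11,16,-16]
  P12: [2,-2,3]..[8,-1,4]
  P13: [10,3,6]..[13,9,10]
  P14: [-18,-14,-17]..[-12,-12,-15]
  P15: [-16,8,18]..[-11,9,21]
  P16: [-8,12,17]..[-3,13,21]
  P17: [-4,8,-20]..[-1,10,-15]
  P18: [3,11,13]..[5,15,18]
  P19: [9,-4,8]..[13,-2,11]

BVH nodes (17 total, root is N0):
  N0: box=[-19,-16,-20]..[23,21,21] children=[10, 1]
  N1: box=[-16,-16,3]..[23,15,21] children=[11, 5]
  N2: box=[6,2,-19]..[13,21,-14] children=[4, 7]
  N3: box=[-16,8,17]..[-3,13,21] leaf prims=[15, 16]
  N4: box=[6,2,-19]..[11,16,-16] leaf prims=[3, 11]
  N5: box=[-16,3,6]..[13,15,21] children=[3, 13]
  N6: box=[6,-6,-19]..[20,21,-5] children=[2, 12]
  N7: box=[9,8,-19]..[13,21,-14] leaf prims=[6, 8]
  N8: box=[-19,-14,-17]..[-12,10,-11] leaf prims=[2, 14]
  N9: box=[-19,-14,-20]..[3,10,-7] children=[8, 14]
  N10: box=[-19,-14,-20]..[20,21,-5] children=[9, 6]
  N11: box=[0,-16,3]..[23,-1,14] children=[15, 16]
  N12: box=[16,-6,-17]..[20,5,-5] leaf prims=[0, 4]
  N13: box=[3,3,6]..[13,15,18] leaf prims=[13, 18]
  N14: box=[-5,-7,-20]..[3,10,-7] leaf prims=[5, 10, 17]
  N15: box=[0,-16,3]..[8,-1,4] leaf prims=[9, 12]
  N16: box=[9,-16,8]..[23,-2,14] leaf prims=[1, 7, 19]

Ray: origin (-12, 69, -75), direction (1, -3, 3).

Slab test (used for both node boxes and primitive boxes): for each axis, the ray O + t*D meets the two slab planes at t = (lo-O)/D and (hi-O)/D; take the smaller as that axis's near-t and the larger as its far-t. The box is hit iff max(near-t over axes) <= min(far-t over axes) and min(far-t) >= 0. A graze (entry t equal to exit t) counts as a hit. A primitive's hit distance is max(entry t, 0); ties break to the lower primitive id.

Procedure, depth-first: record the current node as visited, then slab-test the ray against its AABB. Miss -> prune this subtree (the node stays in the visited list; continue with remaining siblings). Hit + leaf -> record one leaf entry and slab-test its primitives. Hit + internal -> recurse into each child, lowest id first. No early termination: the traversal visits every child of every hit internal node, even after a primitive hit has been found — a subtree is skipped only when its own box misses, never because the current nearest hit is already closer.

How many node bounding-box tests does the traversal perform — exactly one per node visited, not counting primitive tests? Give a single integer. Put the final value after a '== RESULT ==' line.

Trace the traversal:
N0 x:[-7,35] y:[16,85/3] z:[55/3,32] -> hit [55/3,85/3], descend [1, 10]
  N1 x:[-4,35] y:[18,85/3] z:[26,32] -> hit [26,85/3], descend [5, 11]
    N5 x:[-4,25] y:[18,22] z:[27,32] -> miss, prune
    N11 x:[12,35] y:[70/3,85/3] z:[26,89/3] -> hit [26,85/3], descend [15, 16]
      N15 x:[12,20] y:[70/3,85/3] z:[26,79/3] -> miss, prune
      N16 x:[21,35] y:[71/3,85/3] z:[83/3,89/3] -> hit [83/3,85/3] leaf, test {P1(miss), P7(miss), P19(miss)}
  N10 x:[-7,32] y:[16,83/3] z:[55/3,70/3] -> hit [55/3,70/3], descend [6, 9]
    N6 x:[18,32] y:[16,25] z:[56/3,70/3] -> hit [56/3,70/3], descend [2, 12]
      N2 x:[18,25] y:[16,67/3] z:[56/3,61/3] -> hit [56/3,61/3], descend [4, 7]
        N4 x:[18,23] y:[53/3,67/3] z:[56/3,59/3] -> hit [56/3,59/3] leaf, test {P3(miss), P11@t=56/3}
        N7 x:[21,25] y:[16,61/3] z:[56/3,61/3] -> miss, prune
      N12 x:[28,32] y:[64/3,25] z:[58/3,70/3] -> miss, prune
    N9 x:[-7,15] y:[59/3,83/3] z:[55/3,68/3] -> miss, prune

order=[0, 1, 5, 11, 15, 16, 10, 6, 2, 4, 7, 12, 9]  |boxes|=13  |leaves|=2  hit=P11

== RESULT ==
13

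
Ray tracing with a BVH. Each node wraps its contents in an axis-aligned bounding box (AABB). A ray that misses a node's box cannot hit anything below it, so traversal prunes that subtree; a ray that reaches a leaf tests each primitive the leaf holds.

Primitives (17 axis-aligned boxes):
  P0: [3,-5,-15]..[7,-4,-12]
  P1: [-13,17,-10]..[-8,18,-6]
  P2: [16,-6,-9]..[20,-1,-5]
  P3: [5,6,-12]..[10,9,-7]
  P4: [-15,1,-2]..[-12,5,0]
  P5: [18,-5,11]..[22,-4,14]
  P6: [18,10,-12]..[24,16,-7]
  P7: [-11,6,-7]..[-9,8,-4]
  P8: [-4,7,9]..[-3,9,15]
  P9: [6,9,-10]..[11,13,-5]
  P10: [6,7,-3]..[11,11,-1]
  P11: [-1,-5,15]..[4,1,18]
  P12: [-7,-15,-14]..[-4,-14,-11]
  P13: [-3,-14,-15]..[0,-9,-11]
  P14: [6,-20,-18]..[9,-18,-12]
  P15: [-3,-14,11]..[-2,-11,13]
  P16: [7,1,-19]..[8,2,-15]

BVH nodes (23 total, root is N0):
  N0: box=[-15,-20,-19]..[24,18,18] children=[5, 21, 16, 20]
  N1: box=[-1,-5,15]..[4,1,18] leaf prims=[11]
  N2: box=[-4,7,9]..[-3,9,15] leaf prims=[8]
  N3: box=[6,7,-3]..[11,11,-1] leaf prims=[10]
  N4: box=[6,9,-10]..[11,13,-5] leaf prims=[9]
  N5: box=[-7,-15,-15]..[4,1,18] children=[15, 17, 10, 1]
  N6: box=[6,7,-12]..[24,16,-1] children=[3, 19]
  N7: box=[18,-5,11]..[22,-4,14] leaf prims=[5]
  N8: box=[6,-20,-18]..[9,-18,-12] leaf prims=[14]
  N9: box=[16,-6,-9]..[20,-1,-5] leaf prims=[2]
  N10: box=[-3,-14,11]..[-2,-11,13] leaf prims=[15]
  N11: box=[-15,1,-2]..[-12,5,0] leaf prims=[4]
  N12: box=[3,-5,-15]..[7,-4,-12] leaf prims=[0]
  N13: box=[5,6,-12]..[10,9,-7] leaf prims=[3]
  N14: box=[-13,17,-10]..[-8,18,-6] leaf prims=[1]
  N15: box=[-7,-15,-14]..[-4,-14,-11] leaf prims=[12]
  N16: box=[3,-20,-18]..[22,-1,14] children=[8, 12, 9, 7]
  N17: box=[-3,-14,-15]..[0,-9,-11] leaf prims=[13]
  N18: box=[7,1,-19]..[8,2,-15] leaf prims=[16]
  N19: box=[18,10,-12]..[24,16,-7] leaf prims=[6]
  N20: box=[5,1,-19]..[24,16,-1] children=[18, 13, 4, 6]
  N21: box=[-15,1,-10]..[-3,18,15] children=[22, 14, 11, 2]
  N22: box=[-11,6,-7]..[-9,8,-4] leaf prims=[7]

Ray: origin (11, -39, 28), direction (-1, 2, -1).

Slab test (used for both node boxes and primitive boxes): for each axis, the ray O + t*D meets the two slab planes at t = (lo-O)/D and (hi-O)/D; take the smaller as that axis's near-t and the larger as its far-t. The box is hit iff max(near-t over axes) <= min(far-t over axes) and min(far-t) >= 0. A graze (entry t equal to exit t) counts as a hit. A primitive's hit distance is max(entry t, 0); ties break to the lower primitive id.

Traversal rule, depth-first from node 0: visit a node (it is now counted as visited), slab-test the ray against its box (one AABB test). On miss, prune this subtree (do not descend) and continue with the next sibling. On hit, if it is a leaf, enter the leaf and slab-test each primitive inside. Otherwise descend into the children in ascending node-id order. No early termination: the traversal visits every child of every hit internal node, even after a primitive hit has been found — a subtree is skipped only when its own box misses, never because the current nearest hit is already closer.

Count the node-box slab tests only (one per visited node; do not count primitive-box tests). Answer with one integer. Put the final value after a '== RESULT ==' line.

Walk:
N0 x:[-13,26] y:[19/2,57/2] z:[10,47] -> hit [10,26], descend [5, 16, 20, 21]
  N5 x:[7,18] y:[12,20] z:[10,43] -> hit [12,18], descend [1, 10, 15, 17]
    N1 x:[7,12] y:[17,20] z:[10,13] -> miss, prune
    N10 x:[13,14] y:[25/2,14] z:[15,17] -> miss, prune
    N15 x:[15,18] y:[12,25/2] z:[39,42] -> miss, prune
    N17 x:[11,14] y:[25/2,15] z:[39,43] -> miss, prune
  N16 x:[-11,8] y:[19/2,19] z:[14,46] -> miss, prune
  N20 x:[-13,6] y:[20,55/2] z:[29,47] -> miss, prune
  N21 x:[14,26] y:[20,57/2] z:[13,38] -> hit [20,26], descend [2, 11, 14, 22]
    N2 x:[14,15] y:[23,24] z:[13,19] -> miss, prune
    N11 x:[23,26] y:[20,22] z:[28,30] -> miss, prune
    N14 x:[19,24] y:[28,57/2] z:[34,38] -> miss, prune
    N22 x:[20,22] y:[45/2,47/2] z:[32,35] -> miss, prune

Summary -> nodes [0, 5, 1, 10, 15, 17, 16, 20, 21, 2, 11, 14, 22]; box-tests=13; leaf-entries=0; first=miss

== RESULT ==
13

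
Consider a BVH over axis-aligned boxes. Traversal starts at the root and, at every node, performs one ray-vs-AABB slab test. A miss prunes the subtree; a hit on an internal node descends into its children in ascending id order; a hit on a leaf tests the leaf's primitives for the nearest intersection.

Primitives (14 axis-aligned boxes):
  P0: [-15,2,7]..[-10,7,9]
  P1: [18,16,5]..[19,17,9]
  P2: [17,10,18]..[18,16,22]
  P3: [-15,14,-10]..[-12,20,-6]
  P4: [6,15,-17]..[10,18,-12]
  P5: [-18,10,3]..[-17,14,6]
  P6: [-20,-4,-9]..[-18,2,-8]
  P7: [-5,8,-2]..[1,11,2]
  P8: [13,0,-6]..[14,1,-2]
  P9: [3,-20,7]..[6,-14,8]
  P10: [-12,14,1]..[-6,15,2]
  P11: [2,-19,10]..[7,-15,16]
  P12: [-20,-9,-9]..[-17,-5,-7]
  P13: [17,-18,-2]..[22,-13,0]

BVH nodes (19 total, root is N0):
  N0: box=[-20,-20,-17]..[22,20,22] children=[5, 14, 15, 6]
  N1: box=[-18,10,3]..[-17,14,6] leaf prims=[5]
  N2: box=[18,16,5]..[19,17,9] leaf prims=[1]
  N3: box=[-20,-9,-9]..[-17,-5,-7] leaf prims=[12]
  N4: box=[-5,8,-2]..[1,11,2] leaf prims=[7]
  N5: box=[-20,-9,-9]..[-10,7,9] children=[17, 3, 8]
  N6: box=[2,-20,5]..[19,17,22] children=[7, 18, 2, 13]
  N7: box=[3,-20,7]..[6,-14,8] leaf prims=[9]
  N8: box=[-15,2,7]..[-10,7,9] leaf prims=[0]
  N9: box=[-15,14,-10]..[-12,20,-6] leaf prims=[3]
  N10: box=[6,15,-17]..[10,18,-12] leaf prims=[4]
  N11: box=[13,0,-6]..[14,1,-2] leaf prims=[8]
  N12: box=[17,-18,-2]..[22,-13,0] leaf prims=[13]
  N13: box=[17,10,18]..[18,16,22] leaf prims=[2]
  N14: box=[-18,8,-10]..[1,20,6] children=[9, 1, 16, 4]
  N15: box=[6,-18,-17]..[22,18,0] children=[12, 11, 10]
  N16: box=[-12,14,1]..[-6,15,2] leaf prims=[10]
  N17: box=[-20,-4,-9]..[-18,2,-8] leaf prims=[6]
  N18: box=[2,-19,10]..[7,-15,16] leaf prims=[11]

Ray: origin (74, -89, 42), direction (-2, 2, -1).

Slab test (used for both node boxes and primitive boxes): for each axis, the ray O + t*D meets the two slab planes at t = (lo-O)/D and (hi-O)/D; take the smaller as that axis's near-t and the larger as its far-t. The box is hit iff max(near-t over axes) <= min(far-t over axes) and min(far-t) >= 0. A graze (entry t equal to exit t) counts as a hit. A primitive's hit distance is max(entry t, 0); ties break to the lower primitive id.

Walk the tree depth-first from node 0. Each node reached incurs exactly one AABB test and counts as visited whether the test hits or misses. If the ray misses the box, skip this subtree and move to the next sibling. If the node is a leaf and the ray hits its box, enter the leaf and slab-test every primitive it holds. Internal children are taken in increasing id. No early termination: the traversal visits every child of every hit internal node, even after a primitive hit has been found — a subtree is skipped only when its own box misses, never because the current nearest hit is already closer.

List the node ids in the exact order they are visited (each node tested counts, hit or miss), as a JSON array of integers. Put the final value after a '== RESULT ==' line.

Trace the traversal:
N0 x:[26,47] y:[69/2,109/2] z:[20,59] -> hit [69/2,47], descend [5, 6, 14, 15]
  N5 x:[42,47] y:[40,48] z:[33,51] -> hit [42,47], descend [3, 8, 17]
    N3 x:[91/2,47] y:[40,42] z:[49,51] -> miss, prune
    N8 x:[42,89/2] y:[91/2,48] z:[33,35] -> miss, prune
    N17 x:[46,47] y:[85/2,91/2] z:[50,51] -> miss, prune
  N6 x:[55/2,36] y:[69/2,53] z:[20,37] -> hit [69/2,36], descend [2, 7, 13, 18]
    N2 x:[55/2,28] y:[105/2,53] z:[33,37] -> miss, prune
    N7 x:[34,71/2] y:[69/2,75/2] z:[34,35] -> hit [69/2,35] leaf, test {P9@t=69/2}
    N13 x:[28,57/2] y:[99/2,105/2] z:[20,24] -> miss, prune
    N18 x:[67/2,36] y:[35,37] z:[26,32] -> miss, prune
  N14 x:[73/2,46] y:[97/2,109/2] z:[36,52] -> miss, prune
  N15 x:[26,34] y:[71/2,107/2] z:[42,59] -> miss, prune

12 AABB tests over nodes [0, 5, 3, 8, 17, 6, 2, 7, 13, 18, 14, 15]; 1 leaf entered; closest P9.

== RESULT ==
[0, 5, 3, 8, 17, 6, 2, 7, 13, 18, 14, 15]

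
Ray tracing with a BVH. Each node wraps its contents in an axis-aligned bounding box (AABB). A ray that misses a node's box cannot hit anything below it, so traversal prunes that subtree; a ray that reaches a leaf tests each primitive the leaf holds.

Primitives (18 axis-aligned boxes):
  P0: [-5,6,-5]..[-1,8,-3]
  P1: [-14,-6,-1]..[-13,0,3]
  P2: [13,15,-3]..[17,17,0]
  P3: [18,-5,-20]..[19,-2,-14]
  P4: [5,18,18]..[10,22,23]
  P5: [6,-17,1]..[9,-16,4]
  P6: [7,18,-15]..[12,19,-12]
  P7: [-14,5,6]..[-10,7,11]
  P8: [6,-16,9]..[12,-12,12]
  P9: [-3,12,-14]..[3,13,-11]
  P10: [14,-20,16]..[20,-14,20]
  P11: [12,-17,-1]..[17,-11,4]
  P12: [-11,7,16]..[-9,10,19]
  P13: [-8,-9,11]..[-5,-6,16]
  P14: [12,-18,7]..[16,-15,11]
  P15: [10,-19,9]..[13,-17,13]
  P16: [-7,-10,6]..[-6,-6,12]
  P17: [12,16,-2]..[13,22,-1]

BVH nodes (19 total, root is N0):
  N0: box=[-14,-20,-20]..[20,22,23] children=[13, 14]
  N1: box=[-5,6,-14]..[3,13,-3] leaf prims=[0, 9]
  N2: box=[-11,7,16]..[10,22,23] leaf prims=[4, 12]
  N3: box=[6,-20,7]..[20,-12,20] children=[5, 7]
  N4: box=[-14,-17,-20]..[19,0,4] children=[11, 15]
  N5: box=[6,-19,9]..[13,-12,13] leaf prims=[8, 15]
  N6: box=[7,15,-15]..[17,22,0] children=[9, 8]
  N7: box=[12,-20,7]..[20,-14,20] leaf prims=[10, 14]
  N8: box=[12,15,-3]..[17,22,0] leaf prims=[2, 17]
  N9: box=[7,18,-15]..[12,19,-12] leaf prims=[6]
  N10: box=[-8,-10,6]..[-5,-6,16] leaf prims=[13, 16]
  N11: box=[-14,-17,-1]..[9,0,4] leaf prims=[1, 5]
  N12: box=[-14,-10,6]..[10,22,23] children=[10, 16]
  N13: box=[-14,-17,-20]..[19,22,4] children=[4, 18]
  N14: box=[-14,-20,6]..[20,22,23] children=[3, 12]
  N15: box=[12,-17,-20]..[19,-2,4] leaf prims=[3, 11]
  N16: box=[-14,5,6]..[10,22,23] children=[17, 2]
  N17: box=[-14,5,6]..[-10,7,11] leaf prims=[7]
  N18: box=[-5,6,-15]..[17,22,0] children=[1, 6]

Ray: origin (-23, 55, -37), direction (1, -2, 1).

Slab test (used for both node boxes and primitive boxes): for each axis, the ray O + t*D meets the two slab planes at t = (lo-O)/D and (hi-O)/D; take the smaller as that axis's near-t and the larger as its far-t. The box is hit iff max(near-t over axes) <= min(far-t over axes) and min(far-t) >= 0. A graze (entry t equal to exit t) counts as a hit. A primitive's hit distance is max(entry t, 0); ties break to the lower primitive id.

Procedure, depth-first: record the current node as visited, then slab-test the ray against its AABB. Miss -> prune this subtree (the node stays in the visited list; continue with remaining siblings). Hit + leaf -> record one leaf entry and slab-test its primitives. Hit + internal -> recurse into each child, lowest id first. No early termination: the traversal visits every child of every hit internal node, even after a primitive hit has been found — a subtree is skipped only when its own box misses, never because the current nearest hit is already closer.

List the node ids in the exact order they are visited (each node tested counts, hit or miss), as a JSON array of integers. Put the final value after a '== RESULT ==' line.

Walk:
N0 x:[9,43] y:[33/2,75/2] z:[17,60] -> hit [17,75/2], descend [13, 14]
  N13 x:[9,42] y:[33/2,36] z:[17,41] -> hit [17,36], descend [4, 18]
    N4 x:[9,42] y:[55/2,36] z:[17,41] -> hit [55/2,36], descend [11, 15]
      N11 x:[9,32] y:[55/2,36] z:[36,41] -> miss, prune
      N15 x:[35,42] y:[57/2,36] z:[17,41] -> hit [35,36] leaf, test {P3(miss), P11@t=36}
    N18 x:[18,40] y:[33/2,49/2] z:[22,37] -> hit [22,49/2], descend [1, 6]
      N1 x:[18,26] y:[21,49/2] z:[23,34] -> hit [23,49/2] leaf, test {P0(miss), P9(miss)}
      N6 x:[30,40] y:[33/2,20] z:[22,37] -> miss, prune
  N14 x:[9,43] y:[33/2,75/2] z:[43,60] -> miss, prune

Visited [0, 13, 4, 11, 15, 18, 1, 6, 14]. Tests: 9 box, 2 leaf. Nearest: P11.

== RESULT ==
[0, 13, 4, 11, 15, 18, 1, 6, 14]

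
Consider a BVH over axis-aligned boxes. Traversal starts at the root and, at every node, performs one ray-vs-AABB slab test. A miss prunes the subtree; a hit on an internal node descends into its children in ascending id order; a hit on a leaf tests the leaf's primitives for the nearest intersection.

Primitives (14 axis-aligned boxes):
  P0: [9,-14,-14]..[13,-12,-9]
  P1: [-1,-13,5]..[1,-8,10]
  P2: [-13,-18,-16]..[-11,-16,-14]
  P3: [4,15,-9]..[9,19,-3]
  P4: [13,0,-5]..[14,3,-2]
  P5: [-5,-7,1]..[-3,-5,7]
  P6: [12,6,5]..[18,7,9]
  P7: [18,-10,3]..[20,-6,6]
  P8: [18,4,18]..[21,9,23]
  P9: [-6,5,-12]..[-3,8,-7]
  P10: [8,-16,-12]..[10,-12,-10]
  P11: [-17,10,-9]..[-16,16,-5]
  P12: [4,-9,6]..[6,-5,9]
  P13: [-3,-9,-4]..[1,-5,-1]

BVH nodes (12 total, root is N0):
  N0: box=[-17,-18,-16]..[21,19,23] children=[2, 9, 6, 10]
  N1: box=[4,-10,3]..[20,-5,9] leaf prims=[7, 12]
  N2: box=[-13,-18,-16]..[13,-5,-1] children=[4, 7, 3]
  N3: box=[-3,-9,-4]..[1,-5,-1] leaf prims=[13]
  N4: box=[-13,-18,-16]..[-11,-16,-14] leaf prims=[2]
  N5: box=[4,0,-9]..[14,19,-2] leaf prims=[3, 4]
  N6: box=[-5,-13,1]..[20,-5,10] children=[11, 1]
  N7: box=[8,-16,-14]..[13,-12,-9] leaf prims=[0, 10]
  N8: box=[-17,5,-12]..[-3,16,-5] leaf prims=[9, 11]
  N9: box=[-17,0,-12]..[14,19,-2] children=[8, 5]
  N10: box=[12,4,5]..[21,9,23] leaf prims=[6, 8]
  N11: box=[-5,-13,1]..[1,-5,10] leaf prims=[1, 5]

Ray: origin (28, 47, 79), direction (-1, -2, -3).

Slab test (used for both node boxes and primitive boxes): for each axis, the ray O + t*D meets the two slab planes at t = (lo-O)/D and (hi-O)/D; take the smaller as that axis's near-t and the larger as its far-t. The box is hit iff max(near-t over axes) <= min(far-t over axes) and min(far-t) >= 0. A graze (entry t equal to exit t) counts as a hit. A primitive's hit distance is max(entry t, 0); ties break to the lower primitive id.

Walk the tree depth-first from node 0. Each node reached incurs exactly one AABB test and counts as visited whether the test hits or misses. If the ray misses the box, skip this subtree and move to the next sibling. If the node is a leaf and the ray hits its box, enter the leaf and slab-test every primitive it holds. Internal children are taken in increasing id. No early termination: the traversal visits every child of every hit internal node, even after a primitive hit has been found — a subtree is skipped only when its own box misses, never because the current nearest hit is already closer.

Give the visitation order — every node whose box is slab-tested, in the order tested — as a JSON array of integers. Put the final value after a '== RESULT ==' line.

Trace the traversal:
N0 x:[7,45] y:[14,65/2] z:[56/3,95/3] -> hit [56/3,95/3], descend [2, 6, 9, 10]
  N2 x:[15,41] y:[26,65/2] z:[80/3,95/3] -> hit [80/3,95/3], descend [3, 4, 7]
    N3 x:[27,31] y:[26,28] z:[80/3,83/3] -> hit [27,83/3] leaf, test {P13@t=27}
    N4 x:[39,41] y:[63/2,65/2] z:[31,95/3] -> miss, prune
    N7 x:[15,20] y:[59/2,63/2] z:[88/3,31] -> miss, prune
  N6 x:[8,33] y:[26,30] z:[23,26] -> hit [26,26], descend [1, 11]
    N1 x:[8,24] y:[26,57/2] z:[70/3,76/3] -> miss, prune
    N11 x:[27,33] y:[26,30] z:[23,26] -> miss, prune
  N9 x:[14,45] y:[14,47/2] z:[27,91/3] -> miss, prune
  N10 x:[7,16] y:[19,43/2] z:[56/3,74/3] -> miss, prune

Visited [0, 2, 3, 4, 7, 6, 1, 11, 9, 10]. Tests: 10 box, 1 leaf. Nearest: P13.

== RESULT ==
[0, 2, 3, 4, 7, 6, 1, 11, 9, 10]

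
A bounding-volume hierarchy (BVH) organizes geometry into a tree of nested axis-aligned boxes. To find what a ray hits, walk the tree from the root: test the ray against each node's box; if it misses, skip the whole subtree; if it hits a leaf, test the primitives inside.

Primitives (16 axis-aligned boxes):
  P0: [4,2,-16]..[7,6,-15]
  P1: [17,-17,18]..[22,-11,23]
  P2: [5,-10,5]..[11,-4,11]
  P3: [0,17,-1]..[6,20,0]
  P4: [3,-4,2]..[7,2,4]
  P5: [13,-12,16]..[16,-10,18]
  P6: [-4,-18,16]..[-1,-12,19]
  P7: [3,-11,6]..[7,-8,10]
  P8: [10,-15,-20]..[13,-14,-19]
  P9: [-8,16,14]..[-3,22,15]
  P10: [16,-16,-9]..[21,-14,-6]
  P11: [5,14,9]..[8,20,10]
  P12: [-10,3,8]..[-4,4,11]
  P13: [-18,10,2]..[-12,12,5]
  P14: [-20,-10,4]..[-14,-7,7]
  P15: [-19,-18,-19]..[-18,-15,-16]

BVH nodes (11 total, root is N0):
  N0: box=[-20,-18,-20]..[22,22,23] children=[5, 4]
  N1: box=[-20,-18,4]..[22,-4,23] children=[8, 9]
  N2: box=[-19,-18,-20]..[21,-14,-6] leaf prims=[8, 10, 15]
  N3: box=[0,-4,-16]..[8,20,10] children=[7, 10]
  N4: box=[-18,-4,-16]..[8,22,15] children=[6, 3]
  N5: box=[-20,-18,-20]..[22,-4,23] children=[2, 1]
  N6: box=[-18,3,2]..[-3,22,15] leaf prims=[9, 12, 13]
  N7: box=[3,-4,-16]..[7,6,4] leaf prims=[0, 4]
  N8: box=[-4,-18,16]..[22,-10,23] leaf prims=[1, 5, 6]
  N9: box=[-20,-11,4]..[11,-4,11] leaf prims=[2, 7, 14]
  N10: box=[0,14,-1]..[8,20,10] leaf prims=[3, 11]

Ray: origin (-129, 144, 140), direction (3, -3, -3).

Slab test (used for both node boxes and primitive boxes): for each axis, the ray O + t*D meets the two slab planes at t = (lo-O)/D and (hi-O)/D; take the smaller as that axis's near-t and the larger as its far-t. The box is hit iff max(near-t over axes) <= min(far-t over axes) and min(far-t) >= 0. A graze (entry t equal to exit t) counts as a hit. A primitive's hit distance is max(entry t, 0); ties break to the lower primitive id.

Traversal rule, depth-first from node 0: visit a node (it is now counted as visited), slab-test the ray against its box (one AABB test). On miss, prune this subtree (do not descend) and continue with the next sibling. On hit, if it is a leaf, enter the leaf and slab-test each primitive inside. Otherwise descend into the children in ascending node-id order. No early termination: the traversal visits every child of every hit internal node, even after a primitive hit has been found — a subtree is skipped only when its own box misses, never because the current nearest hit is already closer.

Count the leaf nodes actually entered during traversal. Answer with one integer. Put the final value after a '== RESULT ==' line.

Traverse from the root:
N0 x:[109/3,151/3] y:[122/3,54] z:[39,160/3] -> hit [122/3,151/3], descend [4, 5]
  N4 x:[37,137/3] y:[122/3,148/3] z:[125/3,52] -> hit [125/3,137/3], descend [3, 6]
    N3 x:[43,137/3] y:[124/3,148/3] z:[130/3,52] -> hit [130/3,137/3], descend [7, 10]
      N7 x:[44,136/3] y:[46,148/3] z:[136/3,52] -> miss, prune
      N10 x:[43,137/3] y:[124/3,130/3] z:[130/3,47] -> hit [130/3,130/3] leaf, test {P3(miss), P11(miss)}
    N6 x:[37,42] y:[122/3,47] z:[125/3,46] -> hit [125/3,42] leaf, test {P9@t=125/3, P12(miss), P13(miss)}
  N5 x:[109/3,151/3] y:[148/3,54] z:[39,160/3] -> hit [148/3,151/3], descend [1, 2]
    N1 x:[109/3,151/3] y:[148/3,54] z:[39,136/3] -> miss, prune
    N2 x:[110/3,50] y:[158/3,54] z:[146/3,160/3] -> miss, prune

Visited [0, 4, 3, 7, 10, 6, 5, 1, 2]. Tests: 9 box, 2 leaf. Nearest: P9.

== RESULT ==
2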